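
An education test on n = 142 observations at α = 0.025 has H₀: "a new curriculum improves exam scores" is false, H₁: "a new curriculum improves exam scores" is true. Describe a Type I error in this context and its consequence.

Type I error: rejecting H₀ when it is true — concluding that a new curriculum improves exam scores when in fact it is not. Consequence: adopting a curriculum that gives no real benefit — disruption for nothing.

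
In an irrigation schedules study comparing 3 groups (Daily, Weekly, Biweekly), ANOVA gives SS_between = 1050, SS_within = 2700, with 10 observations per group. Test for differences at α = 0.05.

df_between = 2, df_within = 27. F = MS_between/MS_within = 525.0/100.0 = 5.25. F_crit ≈ 3.354. Reject H₀. At least one mean differs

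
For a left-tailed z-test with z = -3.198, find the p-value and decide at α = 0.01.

p = P(Z < -3.198) = Φ(-3.198) ≈ 0.0007. Since p < 0.01, reject H₀ (significant) at α = 0.01.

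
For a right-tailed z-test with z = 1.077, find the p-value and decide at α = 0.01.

p = P(Z > 1.077) = 1 - Φ(1.077) ≈ 0.1407. Since p ≥ 0.01, fail to reject H₀ (not significant) at α = 0.01.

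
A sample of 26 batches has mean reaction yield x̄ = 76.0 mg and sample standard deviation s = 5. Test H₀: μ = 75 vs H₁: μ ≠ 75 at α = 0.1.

t = (x̄ - μ₀)/(s/√n) = (76.0 - 75)/(5/√26) = 1.02. df = 25, critical t = ±1.708. Fail to reject H₀.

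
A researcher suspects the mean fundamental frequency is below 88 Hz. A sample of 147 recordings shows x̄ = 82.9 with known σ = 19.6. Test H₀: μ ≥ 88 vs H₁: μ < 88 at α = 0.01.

z = -3.155. Critical value: -2.33. Reject H₀.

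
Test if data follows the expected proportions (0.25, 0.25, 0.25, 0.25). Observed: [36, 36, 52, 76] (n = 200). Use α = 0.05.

Expected: [50.0, 50.0, 50.0, 50.0]. χ² = 21.44. df = 3, critical = 7.815. Reject H₀.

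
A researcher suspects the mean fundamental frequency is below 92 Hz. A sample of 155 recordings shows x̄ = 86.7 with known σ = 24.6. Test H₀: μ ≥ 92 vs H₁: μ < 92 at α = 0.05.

z = -2.682. Critical value: -1.645. Reject H₀.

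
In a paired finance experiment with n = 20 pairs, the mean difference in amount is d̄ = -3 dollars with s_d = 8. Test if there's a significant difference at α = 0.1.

t = d̄/(s_d/√n) = -3/(8/√20) = -1.677. df = 19, critical t = ±1.729. Fail to reject H₀.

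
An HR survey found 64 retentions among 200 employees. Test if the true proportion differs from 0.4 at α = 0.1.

p̂ = 0.32, p₀ = 0.4. z = (p̂ - p₀)/√(p₀(1-p₀)/n) = -2.309. Critical: ±1.645. Reject H₀.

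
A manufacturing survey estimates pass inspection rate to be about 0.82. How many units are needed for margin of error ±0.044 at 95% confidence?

n = z²p(1-p)/E² = 1.96²×0.82×0.18/0.044² = 292.9 → n = 293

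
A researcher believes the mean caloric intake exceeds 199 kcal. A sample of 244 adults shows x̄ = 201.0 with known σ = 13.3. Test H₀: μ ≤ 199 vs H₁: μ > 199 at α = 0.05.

z = 2.349. Critical value: 1.645. Reject H₀.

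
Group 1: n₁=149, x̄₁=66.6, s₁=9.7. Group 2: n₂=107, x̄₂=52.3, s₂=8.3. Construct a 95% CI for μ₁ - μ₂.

Difference = 14.3. SE = √(9.7²/149 + 8.3²/107) = 1.129. CI = (12.09, 16.51)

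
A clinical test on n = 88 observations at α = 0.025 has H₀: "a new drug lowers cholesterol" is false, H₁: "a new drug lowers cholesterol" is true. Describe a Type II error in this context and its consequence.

Type II error: failing to reject H₀ when it is false — concluding that a new drug lowers cholesterol is not supported when in fact it is. Consequence: shelving an effective drug — patients miss out on a treatment that would have helped.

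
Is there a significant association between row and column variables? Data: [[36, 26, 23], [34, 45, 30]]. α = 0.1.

χ² = 3.145. df = 2, critical = 4.605. Fail to reject H₀. No evidence of dependence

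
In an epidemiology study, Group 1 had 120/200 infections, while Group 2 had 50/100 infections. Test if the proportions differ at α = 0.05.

p̂₁ = 0.6, p̂₂ = 0.5, pooled p̂ = 0.567. z = 1.648. Critical: ±1.96. Fail to reject H₀.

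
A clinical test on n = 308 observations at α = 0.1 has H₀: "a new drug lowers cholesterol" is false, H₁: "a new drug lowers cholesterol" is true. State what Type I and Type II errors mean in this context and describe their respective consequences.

Type I (false positive): concluding that a new drug lowers cholesterol when it is not — approving an ineffective drug — patients take a useless medication and may skip effective alternatives. Type II (false negative): failing to conclude that a new drug lowers cholesterol when it is — shelving an effective drug — patients miss out on a treatment that would have helped. Which is costlier depends on domain priorities and is a judgement call rather than a statistical fact.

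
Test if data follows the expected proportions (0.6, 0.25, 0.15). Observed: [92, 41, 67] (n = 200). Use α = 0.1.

Expected: [120.0, 50.0, 30.0]. χ² = 53.787. df = 2, critical = 4.605. Reject H₀.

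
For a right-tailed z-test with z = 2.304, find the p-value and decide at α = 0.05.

p = P(Z > 2.304) = 1 - Φ(2.304) ≈ 0.0106. Since p < 0.05, reject H₀ (significant) at α = 0.05.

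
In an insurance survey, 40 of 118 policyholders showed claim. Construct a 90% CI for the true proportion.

p̂ = 0.339. CI = p̂ ± z*√(p̂(1-p̂)/n) = (0.267, 0.411)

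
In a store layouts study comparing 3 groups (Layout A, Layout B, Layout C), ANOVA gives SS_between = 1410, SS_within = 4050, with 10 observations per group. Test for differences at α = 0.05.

df_between = 2, df_within = 27. F = MS_between/MS_within = 705.0/150.0 = 4.7. F_crit ≈ 3.354. Reject H₀. At least one mean differs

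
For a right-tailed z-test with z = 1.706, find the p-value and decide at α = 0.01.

p = P(Z > 1.706) = 1 - Φ(1.706) ≈ 0.044. Since p ≥ 0.01, fail to reject H₀ (not significant) at α = 0.01.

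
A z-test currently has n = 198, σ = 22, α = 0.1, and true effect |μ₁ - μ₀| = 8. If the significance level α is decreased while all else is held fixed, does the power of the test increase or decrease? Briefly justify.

Power decreases: a smaller α raises the critical value, so less of the H₁ sampling distribution falls in the rejection region.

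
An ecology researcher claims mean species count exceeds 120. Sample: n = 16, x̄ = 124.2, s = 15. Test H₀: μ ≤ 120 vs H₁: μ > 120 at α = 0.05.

t = (124.2 - 120)/(15/√16) = 1.12, df = 15. Critical t = 1.753. Fail to reject H₀.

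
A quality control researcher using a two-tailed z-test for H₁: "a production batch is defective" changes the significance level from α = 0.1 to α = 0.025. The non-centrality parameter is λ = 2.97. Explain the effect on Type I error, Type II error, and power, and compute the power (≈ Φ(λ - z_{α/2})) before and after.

Decreasing α from 0.1 to 0.025:
• Type I error rate decreases (α is the Type I rate by definition).
• Critical value moves from z_{α/2} = 1.645 to 2.241, so power = Φ(λ - z_{α/2}) goes from Φ(2.97 - 1.645) = 0.907 to Φ(2.97 - 2.241) = 0.767.
• Type II error rate β = 1 - power therefore increases (0.093 → 0.233).
Appropriate when false positives are costly — here, scrapping a good batch — wasted material and cost for no reason.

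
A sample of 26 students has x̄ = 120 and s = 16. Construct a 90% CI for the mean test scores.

CI = x̄ ± t*(s/√n) = 120 ± 1.708(16/√26) = (114.64, 125.36)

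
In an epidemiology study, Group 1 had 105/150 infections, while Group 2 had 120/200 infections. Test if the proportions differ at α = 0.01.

p̂₁ = 0.7, p̂₂ = 0.6, pooled p̂ = 0.643. z = 1.932. Critical: ±2.576. Fail to reject H₀.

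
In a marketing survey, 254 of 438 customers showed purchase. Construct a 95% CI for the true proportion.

p̂ = 0.58. CI = p̂ ± z*√(p̂(1-p̂)/n) = (0.534, 0.626)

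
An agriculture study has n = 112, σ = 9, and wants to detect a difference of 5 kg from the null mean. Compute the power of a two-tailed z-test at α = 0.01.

SE = σ/√n = 9/√112 = 0.85. Non-centrality λ = d/SE = 5/0.85 = 5.879. Power ≈ Φ(λ - z_{α/2}) = Φ(5.879 - 2.576) = Φ(3.303) = 1.0.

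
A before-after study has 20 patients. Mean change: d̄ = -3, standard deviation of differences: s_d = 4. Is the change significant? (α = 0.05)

t = d̄/(s_d/√n) = -3/(4/√20) = -3.354. df = 19, critical t = ±2.093. Reject H₀.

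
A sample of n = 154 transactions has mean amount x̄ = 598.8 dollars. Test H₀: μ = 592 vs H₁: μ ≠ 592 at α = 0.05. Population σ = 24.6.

z = (x̄ - μ₀)/(σ/√n) = (598.8 - 592)/(24.6/√154) = 3.43. Critical value: ±1.96. Since |3.43| > 1.96, Reject H₀.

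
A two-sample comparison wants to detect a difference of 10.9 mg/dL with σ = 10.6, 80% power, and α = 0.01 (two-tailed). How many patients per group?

n per group = 2(z_α/2 + z_β)²σ²/d² = 2×(2.576 + 0.84)²×10.6²/10.9² = 22.1 → n = 23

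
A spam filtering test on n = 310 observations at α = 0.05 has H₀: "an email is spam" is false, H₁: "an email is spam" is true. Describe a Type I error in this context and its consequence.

Type I error: rejecting H₀ when it is true — concluding that an email is spam when in fact it is not. Consequence: a legitimate email is sent to the spam folder and the user misses it.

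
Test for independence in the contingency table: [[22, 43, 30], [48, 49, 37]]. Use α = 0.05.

χ² = 4.261. df = 2, critical = 5.991. Fail to reject H₀. No evidence of dependence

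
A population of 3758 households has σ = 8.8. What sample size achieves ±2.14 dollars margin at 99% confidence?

Without FPC: n₀ = (2.576×8.8/2.14)² = 112.209. With FPC: n = n₀N/(n₀+N-1) = 109.0 → n = 109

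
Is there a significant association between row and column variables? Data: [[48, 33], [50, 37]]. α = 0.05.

χ² = 0.055. df = 1, critical = 3.841. Fail to reject H₀. No evidence of dependence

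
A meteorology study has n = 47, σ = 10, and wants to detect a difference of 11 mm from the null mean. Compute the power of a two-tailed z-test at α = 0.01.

SE = σ/√n = 10/√47 = 1.459. Non-centrality λ = d/SE = 11/1.459 = 7.541. Power ≈ Φ(λ - z_{α/2}) = Φ(7.541 - 2.576) = Φ(4.965) = 1.0.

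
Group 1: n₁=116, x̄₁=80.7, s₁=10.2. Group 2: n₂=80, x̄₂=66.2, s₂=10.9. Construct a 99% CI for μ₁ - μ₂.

Difference = 14.5. SE = √(10.2²/116 + 10.9²/80) = 1.543. CI = (10.52, 18.48)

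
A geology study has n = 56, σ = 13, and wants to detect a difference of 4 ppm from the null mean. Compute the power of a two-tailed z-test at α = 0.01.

SE = σ/√n = 13/√56 = 1.737. Non-centrality λ = d/SE = 4/1.737 = 2.303. Power ≈ Φ(λ - z_{α/2}) = Φ(2.303 - 2.576) = Φ(-0.273) = 0.392.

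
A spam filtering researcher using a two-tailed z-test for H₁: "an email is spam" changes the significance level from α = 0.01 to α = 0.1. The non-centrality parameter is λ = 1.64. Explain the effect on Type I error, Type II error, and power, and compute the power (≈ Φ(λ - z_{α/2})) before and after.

Increasing α from 0.01 to 0.1:
• Type I error rate increases (α is the Type I rate by definition).
• Critical value moves from z_{α/2} = 2.576 to 1.645, so power = Φ(λ - z_{α/2}) goes from Φ(1.64 - 2.576) = 0.175 to Φ(1.64 - 1.645) = 0.498.
• Type II error rate β = 1 - power therefore decreases (0.825 → 0.502).
Appropriate when false negatives are costly — here, a spam email lands in the inbox.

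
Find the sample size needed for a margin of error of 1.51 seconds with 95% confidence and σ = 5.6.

n = (z*σ/E)² = (1.96×5.6/1.51)² = 52.8 → n = 53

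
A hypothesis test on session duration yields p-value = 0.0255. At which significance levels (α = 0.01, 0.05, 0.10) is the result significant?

p = 0.0255. Significant at: α = 0.05, 0.1.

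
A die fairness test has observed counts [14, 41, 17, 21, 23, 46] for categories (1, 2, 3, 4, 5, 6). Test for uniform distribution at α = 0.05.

Expected = 27 each. χ² = Σ(O-E)²/E = 32.519. df = 5, critical value = 11.07. Reject H₀.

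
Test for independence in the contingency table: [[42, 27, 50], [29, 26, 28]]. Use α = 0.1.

χ² = 2.26. df = 2, critical = 4.605. Fail to reject H₀. No evidence of dependence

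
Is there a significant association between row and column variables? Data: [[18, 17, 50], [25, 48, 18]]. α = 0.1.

χ² = 30.814. df = 2, critical = 4.605. Reject H₀. Variables are dependent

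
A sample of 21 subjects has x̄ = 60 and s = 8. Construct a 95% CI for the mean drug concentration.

CI = x̄ ± t*(s/√n) = 60 ± 2.086(8/√21) = (56.36, 63.64)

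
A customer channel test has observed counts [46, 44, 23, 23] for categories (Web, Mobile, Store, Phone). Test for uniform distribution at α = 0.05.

Expected = 34 each. χ² = Σ(O-E)²/E = 14.294. df = 3, critical value = 7.815. Reject H₀.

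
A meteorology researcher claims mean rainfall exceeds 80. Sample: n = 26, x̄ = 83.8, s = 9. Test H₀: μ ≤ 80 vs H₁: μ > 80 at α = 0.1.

t = (83.8 - 80)/(9/√26) = 2.153, df = 25. Critical t = 1.316. Reject H₀.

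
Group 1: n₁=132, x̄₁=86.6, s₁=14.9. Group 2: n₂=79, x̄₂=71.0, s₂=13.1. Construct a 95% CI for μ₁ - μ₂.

Difference = 15.6. SE = √(14.9²/132 + 13.1²/79) = 1.963. CI = (11.75, 19.45)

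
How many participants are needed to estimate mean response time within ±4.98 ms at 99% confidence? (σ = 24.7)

n = (z*σ/E)² = (2.576×24.7/4.98)² = 163.2 → n = 164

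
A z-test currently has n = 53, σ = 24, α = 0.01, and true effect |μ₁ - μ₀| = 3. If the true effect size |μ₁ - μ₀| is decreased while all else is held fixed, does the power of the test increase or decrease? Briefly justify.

Power decreases: a smaller true effect decreases the non-centrality λ = |μ₁ - μ₀|/(σ/√n).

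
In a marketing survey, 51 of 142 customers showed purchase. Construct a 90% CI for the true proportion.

p̂ = 0.359. CI = p̂ ± z*√(p̂(1-p̂)/n) = (0.293, 0.425)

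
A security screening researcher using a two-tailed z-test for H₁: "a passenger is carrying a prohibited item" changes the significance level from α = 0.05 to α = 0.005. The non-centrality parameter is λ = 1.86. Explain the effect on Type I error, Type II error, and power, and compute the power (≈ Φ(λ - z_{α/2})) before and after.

Decreasing α from 0.05 to 0.005:
• Type I error rate decreases (α is the Type I rate by definition).
• Critical value moves from z_{α/2} = 1.96 to 2.807, so power = Φ(λ - z_{α/2}) goes from Φ(1.86 - 1.96) = 0.46 to Φ(1.86 - 2.807) = 0.172.
• Type II error rate β = 1 - power therefore increases (0.54 → 0.828).
Appropriate when false positives are costly — here, detaining an innocent passenger — delay and inconvenience.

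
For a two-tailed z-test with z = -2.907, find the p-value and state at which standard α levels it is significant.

p = 2·P(Z > |-2.907|) = 2·(1 - Φ(2.907)) ≈ 0.0036. Significant at α = 0.1; Significant at α = 0.05; Significant at α = 0.01.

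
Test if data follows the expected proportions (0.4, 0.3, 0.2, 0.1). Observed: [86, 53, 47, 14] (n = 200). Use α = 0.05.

Expected: [80.0, 60.0, 40.0, 20.0]. χ² = 4.292. df = 3, critical = 7.815. Fail to reject H₀.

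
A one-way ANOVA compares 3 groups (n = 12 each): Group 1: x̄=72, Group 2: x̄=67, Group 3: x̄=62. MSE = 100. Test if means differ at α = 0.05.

Grand mean = 67.0. SS_between = 600.0, MS_between = 300.0. F = 3.0, F_crit ≈ 3.285. Fail to reject H₀.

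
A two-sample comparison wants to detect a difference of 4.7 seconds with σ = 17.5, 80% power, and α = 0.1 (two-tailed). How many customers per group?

n per group = 2(z_α/2 + z_β)²σ²/d² = 2×(1.645 + 0.84)²×17.5²/4.7² = 171.2 → n = 172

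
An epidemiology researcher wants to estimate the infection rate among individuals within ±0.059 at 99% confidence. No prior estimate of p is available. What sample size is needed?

Conservative approach: use p = 0.5 (maximizes p(1-p) = 0.25). n = z²(0.25)/E² = 2.576²×0.25/0.059² = 476.6 → n = 477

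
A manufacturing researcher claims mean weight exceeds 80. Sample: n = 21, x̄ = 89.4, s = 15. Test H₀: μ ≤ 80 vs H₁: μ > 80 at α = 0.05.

t = (89.4 - 80)/(15/√21) = 2.872, df = 20. Critical t = 1.725. Reject H₀.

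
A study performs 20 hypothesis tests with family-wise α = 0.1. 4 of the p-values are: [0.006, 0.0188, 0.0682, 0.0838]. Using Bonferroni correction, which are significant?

Bonferroni α = 0.1/20 = 0.005. None of the given p-values are significant.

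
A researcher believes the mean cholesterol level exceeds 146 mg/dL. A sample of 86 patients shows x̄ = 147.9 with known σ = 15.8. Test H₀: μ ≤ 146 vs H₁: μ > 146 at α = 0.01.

z = 1.115. Critical value: 2.33. Fail to reject H₀.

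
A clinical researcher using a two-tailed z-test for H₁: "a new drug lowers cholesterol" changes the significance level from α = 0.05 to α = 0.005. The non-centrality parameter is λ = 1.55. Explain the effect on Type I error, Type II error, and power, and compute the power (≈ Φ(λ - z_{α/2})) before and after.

Decreasing α from 0.05 to 0.005:
• Type I error rate decreases (α is the Type I rate by definition).
• Critical value moves from z_{α/2} = 1.96 to 2.807, so power = Φ(λ - z_{α/2}) goes from Φ(1.55 - 1.96) = 0.341 to Φ(1.55 - 2.807) = 0.104.
• Type II error rate β = 1 - power therefore increases (0.659 → 0.896).
Appropriate when false positives are costly — here, approving an ineffective drug — patients take a useless medication and may skip effective alternatives.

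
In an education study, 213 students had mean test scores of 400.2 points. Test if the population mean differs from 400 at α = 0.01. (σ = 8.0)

z = (x̄ - μ₀)/(σ/√n) = (400.2 - 400)/(8.0/√213) = 0.365. Critical value: ±2.576. Since |0.365| ≤ 2.576, Fail to reject H₀.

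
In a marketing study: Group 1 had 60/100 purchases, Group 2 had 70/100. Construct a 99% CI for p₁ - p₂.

p̂₁ = 0.6, p̂₂ = 0.7. Difference = -0.1. CI = (-0.273, 0.073)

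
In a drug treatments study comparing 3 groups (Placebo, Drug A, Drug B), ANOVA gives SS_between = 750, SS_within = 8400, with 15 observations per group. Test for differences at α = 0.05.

df_between = 2, df_within = 42. F = MS_between/MS_within = 375.0/200.0 = 1.875. F_crit ≈ 3.22. Fail to reject H₀.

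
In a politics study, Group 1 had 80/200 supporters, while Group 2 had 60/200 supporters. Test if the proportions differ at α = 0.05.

p̂₁ = 0.4, p̂₂ = 0.3, pooled p̂ = 0.35. z = 2.097. Critical: ±1.96. Reject H₀.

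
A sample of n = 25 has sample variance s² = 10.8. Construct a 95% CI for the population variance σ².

df = 24. χ²_{0.025} = 39.364, χ²_{0.975} = 12.401. CI for σ² = ((n-1)s²/χ²_{α/2}, (n-1)s²/χ²_{1-α/2}) = (24·10.8/39.364, 24·10.8/12.401) = (6.58, 20.9)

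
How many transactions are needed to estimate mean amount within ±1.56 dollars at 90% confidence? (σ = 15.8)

n = (z*σ/E)² = (1.645×15.8/1.56)² = 277.6 → n = 278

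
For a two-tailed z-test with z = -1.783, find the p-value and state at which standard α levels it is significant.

p = 2·P(Z > |-1.783|) = 2·(1 - Φ(1.783)) ≈ 0.0746. Significant at α = 0.1.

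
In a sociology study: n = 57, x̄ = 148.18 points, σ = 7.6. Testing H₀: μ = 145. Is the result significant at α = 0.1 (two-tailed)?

z = (148.18 - 145)/(7.6/√57) = 3.159. Since |z| > 1.645, significant at α = 0.1.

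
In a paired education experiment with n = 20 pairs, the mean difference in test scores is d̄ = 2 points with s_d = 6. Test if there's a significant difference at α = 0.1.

t = d̄/(s_d/√n) = 2/(6/√20) = 1.491. df = 19, critical t = ±1.729. Fail to reject H₀.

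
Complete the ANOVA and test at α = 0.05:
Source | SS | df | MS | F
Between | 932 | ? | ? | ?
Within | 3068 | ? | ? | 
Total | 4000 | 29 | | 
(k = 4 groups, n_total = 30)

df_between = 3, df_within = 26. MS_between = 310.67, MS_within = 118.0. F = 2.633, F_crit ≈ 2.975. Fail to reject H₀.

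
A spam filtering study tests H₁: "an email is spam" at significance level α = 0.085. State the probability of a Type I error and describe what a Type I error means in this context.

P(Type I error) = α = 0.085. A Type I error is rejecting H₀ when H₀ is actually true (false positive) — here, concluding that an email is spam when in fact this is not the case. Consequence: a legitimate email is sent to the spam folder and the user misses it.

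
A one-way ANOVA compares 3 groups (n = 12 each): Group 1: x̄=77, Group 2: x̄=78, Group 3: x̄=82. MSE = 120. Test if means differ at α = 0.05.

Grand mean = 79.0. SS_between = 168.0, MS_between = 84.0. F = 0.7, F_crit ≈ 3.285. Fail to reject H₀.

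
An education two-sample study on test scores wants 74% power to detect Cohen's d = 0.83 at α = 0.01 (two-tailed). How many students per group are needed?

z_{α/2} = 2.576, z_β = Φ⁻¹(0.74) = 0.643. For large effect (d = 0.83): n per group = 2(z_{α/2} + z_β)²/d² = 2(2.576 + 0.643)²/0.83² = 30.1 → 31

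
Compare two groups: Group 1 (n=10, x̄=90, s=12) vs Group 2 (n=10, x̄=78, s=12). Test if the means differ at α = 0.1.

Pooled sp = 12.0. t = 2.236, df = 18. Critical t = ±1.734. Reject H₀.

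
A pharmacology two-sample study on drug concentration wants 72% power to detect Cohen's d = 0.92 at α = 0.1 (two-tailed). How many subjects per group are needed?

z_{α/2} = 1.645, z_β = Φ⁻¹(0.72) = 0.583. For large effect (d = 0.92): n per group = 2(z_{α/2} + z_β)²/d² = 2(1.645 + 0.583)²/0.92² = 11.7 → 12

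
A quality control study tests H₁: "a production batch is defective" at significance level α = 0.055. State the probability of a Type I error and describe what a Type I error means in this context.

P(Type I error) = α = 0.055. A Type I error is rejecting H₀ when H₀ is actually true (false positive) — here, concluding that a production batch is defective when in fact this is not the case. Consequence: scrapping a good batch — wasted material and cost for no reason.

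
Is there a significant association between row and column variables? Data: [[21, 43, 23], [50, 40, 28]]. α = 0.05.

χ² = 7.937. df = 2, critical = 5.991. Reject H₀. Variables are dependent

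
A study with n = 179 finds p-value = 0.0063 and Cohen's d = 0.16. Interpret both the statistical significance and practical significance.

Statistically significant (p = 0.0063 < 0.05). Cohen's d = 0.16 indicates a very small effect size. Both statistical and practical significance should be considered.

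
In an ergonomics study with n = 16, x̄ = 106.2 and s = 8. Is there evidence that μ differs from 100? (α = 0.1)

t = (x̄ - μ₀)/(s/√n) = (106.2 - 100)/(8/√16) = 3.1. df = 15, critical t = ±1.753. Reject H₀.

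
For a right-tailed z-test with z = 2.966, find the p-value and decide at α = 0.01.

p = P(Z > 2.966) = 1 - Φ(2.966) ≈ 0.0015. Since p < 0.01, reject H₀ (significant) at α = 0.01.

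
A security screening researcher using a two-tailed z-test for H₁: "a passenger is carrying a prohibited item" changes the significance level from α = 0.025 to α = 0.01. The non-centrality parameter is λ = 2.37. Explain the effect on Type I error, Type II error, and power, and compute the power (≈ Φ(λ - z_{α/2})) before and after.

Decreasing α from 0.025 to 0.01:
• Type I error rate decreases (α is the Type I rate by definition).
• Critical value moves from z_{α/2} = 2.241 to 2.576, so power = Φ(λ - z_{α/2}) goes from Φ(2.37 - 2.241) = 0.551 to Φ(2.37 - 2.576) = 0.418.
• Type II error rate β = 1 - power therefore increases (0.449 → 0.582).
Appropriate when false positives are costly — here, detaining an innocent passenger — delay and inconvenience.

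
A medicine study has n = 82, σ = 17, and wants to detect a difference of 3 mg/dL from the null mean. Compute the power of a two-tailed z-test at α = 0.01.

SE = σ/√n = 17/√82 = 1.877. Non-centrality λ = d/SE = 3/1.877 = 1.598. Power ≈ Φ(λ - z_{α/2}) = Φ(1.598 - 2.576) = Φ(-0.978) = 0.164.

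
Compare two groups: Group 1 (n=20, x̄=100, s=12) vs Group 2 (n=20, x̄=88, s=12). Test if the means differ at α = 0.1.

Pooled sp = 12.0. t = 3.162, df = 38. Critical t = ±1.686. Reject H₀.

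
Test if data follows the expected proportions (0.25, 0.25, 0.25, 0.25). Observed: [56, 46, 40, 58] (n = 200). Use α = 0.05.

Expected: [50.0, 50.0, 50.0, 50.0]. χ² = 4.32. df = 3, critical = 7.815. Fail to reject H₀.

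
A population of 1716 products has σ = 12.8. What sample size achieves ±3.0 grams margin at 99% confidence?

Without FPC: n₀ = (2.576×12.8/3.0)² = 120.801. With FPC: n = n₀N/(n₀+N-1) = 112.9 → n = 113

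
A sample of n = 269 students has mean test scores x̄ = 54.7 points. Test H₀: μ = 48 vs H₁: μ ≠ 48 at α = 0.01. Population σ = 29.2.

z = (x̄ - μ₀)/(σ/√n) = (54.7 - 48)/(29.2/√269) = 3.763. Critical value: ±2.576. Since |3.763| > 2.576, Reject H₀.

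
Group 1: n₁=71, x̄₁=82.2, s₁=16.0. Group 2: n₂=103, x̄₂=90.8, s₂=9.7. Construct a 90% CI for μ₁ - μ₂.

Difference = -8.6. SE = √(16.0²/71 + 9.7²/103) = 2.126. CI = (-12.1, -5.1)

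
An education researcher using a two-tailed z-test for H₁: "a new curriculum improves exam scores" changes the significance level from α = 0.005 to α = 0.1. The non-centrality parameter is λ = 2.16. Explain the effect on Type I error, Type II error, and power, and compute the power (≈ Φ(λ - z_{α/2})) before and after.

Increasing α from 0.005 to 0.1:
• Type I error rate increases (α is the Type I rate by definition).
• Critical value moves from z_{α/2} = 2.807 to 1.645, so power = Φ(λ - z_{α/2}) goes from Φ(2.16 - 2.807) = 0.259 to Φ(2.16 - 1.645) = 0.697.
• Type II error rate β = 1 - power therefore decreases (0.741 → 0.303).
Appropriate when false negatives are costly — here, keeping the old curriculum when the new one would have helped students.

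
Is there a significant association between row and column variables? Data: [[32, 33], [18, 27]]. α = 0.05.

χ² = 0.914. df = 1, critical = 3.841. Fail to reject H₀. No evidence of dependence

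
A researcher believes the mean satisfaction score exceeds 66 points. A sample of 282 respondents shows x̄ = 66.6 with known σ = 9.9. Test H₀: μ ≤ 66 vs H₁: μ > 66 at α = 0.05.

z = 1.018. Critical value: 1.645. Fail to reject H₀.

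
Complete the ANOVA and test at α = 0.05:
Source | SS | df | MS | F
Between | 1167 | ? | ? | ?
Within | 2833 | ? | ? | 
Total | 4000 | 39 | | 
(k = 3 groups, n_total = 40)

df_between = 2, df_within = 37. MS_between = 583.5, MS_within = 76.57. F = 7.621, F_crit ≈ 3.252. Reject H₀.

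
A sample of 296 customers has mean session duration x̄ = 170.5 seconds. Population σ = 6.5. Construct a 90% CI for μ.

CI = x̄ ± z*(σ/√n) = 170.5 ± 1.645(6.5/√296) = 170.5 ± 0.62 = (169.88, 171.12)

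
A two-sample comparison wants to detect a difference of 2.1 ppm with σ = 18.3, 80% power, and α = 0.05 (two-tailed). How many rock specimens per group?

n per group = 2(z_α/2 + z_β)²σ²/d² = 2×(1.96 + 0.84)²×18.3²/2.1² = 1190.7 → n = 1191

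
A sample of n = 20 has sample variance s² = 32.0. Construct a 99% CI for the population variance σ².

df = 19. χ²_{0.005} = 38.582, χ²_{0.995} = 6.844. CI for σ² = ((n-1)s²/χ²_{α/2}, (n-1)s²/χ²_{1-α/2}) = (19·32.0/38.582, 19·32.0/6.844) = (15.76, 88.84)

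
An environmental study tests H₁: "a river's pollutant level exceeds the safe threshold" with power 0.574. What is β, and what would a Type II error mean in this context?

β = 1 - power = 1 - 0.574 = 0.426. A Type II error is failing to reject H₀ when H₀ is false (false negative) — here, failing to conclude that a river's pollutant level exceeds the safe threshold when in fact it is true. Consequence: allowing unsafe pollution to continue.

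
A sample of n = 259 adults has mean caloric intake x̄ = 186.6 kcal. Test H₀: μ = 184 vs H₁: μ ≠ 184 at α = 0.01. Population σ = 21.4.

z = (x̄ - μ₀)/(σ/√n) = (186.6 - 184)/(21.4/√259) = 1.955. Critical value: ±2.576. Since |1.955| ≤ 2.576, Fail to reject H₀.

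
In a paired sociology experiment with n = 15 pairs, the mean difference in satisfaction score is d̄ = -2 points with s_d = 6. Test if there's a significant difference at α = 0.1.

t = d̄/(s_d/√n) = -2/(6/√15) = -1.291. df = 14, critical t = ±1.761. Fail to reject H₀.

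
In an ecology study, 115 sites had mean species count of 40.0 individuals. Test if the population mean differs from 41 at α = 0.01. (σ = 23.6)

z = (x̄ - μ₀)/(σ/√n) = (40.0 - 41)/(23.6/√115) = -0.454. Critical value: ±2.576. Since |-0.454| ≤ 2.576, Fail to reject H₀.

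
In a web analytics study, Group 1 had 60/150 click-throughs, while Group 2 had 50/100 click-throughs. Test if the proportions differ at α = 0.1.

p̂₁ = 0.4, p̂₂ = 0.5, pooled p̂ = 0.44. z = -1.56. Critical: ±1.645. Fail to reject H₀.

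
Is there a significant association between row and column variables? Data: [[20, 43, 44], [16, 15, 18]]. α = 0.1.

χ² = 3.83. df = 2, critical = 4.605. Fail to reject H₀. No evidence of dependence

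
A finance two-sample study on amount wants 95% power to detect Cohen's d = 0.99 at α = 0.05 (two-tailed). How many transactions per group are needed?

z_{α/2} = 1.96, z_β = Φ⁻¹(0.95) = 1.645. For large effect (d = 0.99): n per group = 2(z_{α/2} + z_β)²/d² = 2(1.96 + 1.645)²/0.99² = 26.5 → 27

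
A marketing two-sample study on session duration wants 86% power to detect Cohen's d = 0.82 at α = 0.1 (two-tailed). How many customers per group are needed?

z_{α/2} = 1.645, z_β = Φ⁻¹(0.86) = 1.08. For large effect (d = 0.82): n per group = 2(z_{α/2} + z_β)²/d² = 2(1.645 + 1.08)²/0.82² = 22.1 → 23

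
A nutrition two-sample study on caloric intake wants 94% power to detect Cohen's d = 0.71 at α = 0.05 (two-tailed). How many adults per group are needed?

z_{α/2} = 1.96, z_β = Φ⁻¹(0.94) = 1.555. For medium effect (d = 0.71): n per group = 2(z_{α/2} + z_β)²/d² = 2(1.96 + 1.555)²/0.71² = 49.02 → 50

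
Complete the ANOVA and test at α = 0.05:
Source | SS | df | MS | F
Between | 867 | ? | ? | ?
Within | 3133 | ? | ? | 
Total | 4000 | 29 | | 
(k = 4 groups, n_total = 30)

df_between = 3, df_within = 26. MS_between = 289.0, MS_within = 120.5. F = 2.398, F_crit ≈ 2.975. Fail to reject H₀.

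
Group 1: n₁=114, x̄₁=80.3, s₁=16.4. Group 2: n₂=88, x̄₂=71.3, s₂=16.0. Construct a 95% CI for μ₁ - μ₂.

Difference = 9.0. SE = √(16.4²/114 + 16.0²/88) = 2.295. CI = (4.5, 13.5)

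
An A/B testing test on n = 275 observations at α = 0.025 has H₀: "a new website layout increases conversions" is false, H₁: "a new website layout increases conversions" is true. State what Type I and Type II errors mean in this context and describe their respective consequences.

Type I (false positive): concluding that a new website layout increases conversions when it is not — rolling out a layout that doesn't actually help — wasted engineering effort. Type II (false negative): failing to conclude that a new website layout increases conversions when it is — discarding a layout that would have improved conversions — lost revenue. Which is costlier depends on domain priorities and is a judgement call rather than a statistical fact.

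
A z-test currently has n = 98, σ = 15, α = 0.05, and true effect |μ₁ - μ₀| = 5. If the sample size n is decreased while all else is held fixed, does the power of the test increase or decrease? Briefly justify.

Power decreases: a smaller n inflates the standard error σ/√n, pulling the sampling distribution under H₁ back toward the critical value.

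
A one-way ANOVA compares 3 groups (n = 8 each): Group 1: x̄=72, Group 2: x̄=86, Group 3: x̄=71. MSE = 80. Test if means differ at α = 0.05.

Grand mean = 76.33. SS_between = 1125.33, MS_between = 562.67. F = 7.033, F_crit ≈ 3.467. Reject H₀.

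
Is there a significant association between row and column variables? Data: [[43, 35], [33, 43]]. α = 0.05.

χ² = 2.111. df = 1, critical = 3.841. Fail to reject H₀. No evidence of dependence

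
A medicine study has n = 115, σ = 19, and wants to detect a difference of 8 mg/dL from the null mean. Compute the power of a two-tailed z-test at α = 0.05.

SE = σ/√n = 19/√115 = 1.772. Non-centrality λ = d/SE = 8/1.772 = 4.515. Power ≈ Φ(λ - z_{α/2}) = Φ(4.515 - 1.96) = Φ(2.555) = 0.995.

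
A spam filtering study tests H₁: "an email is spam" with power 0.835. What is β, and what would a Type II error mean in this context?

β = 1 - power = 1 - 0.835 = 0.165. A Type II error is failing to reject H₀ when H₀ is false (false negative) — here, failing to conclude that an email is spam when in fact it is true. Consequence: a spam email lands in the inbox.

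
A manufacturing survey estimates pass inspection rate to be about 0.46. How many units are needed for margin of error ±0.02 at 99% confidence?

n = z²p(1-p)/E² = 2.576²×0.46×0.54/0.02² = 4120.8 → n = 4121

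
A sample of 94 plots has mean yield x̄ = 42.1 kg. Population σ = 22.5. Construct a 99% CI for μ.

CI = x̄ ± z*(σ/√n) = 42.1 ± 2.576(22.5/√94) = 42.1 ± 5.98 = (36.12, 48.08)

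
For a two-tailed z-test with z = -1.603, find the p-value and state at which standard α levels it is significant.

p = 2·P(Z > |-1.603|) = 2·(1 - Φ(1.603)) ≈ 0.1089. Not significant at any standard level.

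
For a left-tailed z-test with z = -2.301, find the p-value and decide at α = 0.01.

p = P(Z < -2.301) = Φ(-2.301) ≈ 0.0107. Since p ≥ 0.01, fail to reject H₀ (not significant) at α = 0.01.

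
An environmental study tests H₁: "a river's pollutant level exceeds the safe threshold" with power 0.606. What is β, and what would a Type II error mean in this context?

β = 1 - power = 1 - 0.606 = 0.394. A Type II error is failing to reject H₀ when H₀ is false (false negative) — here, failing to conclude that a river's pollutant level exceeds the safe threshold when in fact it is true. Consequence: allowing unsafe pollution to continue.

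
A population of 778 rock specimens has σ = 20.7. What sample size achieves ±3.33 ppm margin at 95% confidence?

Without FPC: n₀ = (1.96×20.7/3.33)² = 148.445. With FPC: n = n₀N/(n₀+N-1) = 124.8 → n = 125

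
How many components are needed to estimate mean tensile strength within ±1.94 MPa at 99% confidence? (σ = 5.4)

n = (z*σ/E)² = (2.576×5.4/1.94)² = 51.4 → n = 52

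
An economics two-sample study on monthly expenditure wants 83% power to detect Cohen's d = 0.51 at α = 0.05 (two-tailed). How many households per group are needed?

z_{α/2} = 1.96, z_β = Φ⁻¹(0.83) = 0.954. For medium effect (d = 0.51): n per group = 2(z_{α/2} + z_β)²/d² = 2(1.96 + 0.954)²/0.51² = 65.3 → 66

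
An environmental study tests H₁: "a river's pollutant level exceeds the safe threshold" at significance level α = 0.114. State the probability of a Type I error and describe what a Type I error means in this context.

P(Type I error) = α = 0.114. A Type I error is rejecting H₀ when H₀ is actually true (false positive) — here, concluding that a river's pollutant level exceeds the safe threshold when in fact this is not the case. Consequence: shutting down a compliant factory unnecessarily.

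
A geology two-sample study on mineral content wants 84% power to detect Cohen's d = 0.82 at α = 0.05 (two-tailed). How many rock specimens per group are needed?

z_{α/2} = 1.96, z_β = Φ⁻¹(0.84) = 0.994. For large effect (d = 0.82): n per group = 2(z_{α/2} + z_β)²/d² = 2(1.96 + 0.994)²/0.82² = 26.0 → 26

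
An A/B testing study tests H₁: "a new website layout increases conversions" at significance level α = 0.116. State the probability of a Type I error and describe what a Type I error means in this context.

P(Type I error) = α = 0.116. A Type I error is rejecting H₀ when H₀ is actually true (false positive) — here, concluding that a new website layout increases conversions when in fact this is not the case. Consequence: rolling out a layout that doesn't actually help — wasted engineering effort.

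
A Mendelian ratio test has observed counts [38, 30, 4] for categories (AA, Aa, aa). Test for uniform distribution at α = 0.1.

Expected = 24 each. χ² = Σ(O-E)²/E = 26.333. df = 2, critical value = 4.605. Reject H₀.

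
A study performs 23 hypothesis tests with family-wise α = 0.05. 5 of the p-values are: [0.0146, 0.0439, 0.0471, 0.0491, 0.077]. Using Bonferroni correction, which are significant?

Bonferroni α = 0.05/23 = 0.00217. None of the given p-values are significant.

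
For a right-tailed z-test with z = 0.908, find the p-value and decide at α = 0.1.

p = P(Z > 0.908) = 1 - Φ(0.908) ≈ 0.1819. Since p ≥ 0.1, fail to reject H₀ (not significant) at α = 0.1.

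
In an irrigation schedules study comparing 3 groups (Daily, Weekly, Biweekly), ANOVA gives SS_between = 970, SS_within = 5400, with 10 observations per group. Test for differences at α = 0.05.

df_between = 2, df_within = 27. F = MS_between/MS_within = 485.0/200.0 = 2.425. F_crit ≈ 3.354. Fail to reject H₀.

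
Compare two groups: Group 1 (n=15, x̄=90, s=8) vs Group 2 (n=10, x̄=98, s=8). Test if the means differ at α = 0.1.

Pooled sp = 8.0. t = -2.449, df = 23. Critical t = ±1.714. Reject H₀.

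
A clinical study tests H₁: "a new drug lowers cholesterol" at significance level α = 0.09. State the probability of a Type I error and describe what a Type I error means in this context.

P(Type I error) = α = 0.09. A Type I error is rejecting H₀ when H₀ is actually true (false positive) — here, concluding that a new drug lowers cholesterol when in fact this is not the case. Consequence: approving an ineffective drug — patients take a useless medication and may skip effective alternatives.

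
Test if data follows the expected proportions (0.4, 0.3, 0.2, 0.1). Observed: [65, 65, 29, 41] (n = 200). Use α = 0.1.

Expected: [80.0, 60.0, 40.0, 20.0]. χ² = 28.304. df = 3, critical = 6.251. Reject H₀.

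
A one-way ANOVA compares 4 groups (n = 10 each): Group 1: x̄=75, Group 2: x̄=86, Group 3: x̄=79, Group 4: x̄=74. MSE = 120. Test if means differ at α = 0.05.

Grand mean = 78.5. SS_between = 890.0, MS_between = 296.67. F = 2.472, F_crit ≈ 2.866. Fail to reject H₀.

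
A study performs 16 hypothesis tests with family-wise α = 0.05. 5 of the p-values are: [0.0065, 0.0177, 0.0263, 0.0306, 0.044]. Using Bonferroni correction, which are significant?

Bonferroni α = 0.05/16 = 0.00313. None of the given p-values are significant.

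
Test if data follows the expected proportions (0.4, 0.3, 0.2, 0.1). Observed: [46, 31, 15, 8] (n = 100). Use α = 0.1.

Expected: [40.0, 30.0, 20.0, 10.0]. χ² = 2.583. df = 3, critical = 6.251. Fail to reject H₀.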